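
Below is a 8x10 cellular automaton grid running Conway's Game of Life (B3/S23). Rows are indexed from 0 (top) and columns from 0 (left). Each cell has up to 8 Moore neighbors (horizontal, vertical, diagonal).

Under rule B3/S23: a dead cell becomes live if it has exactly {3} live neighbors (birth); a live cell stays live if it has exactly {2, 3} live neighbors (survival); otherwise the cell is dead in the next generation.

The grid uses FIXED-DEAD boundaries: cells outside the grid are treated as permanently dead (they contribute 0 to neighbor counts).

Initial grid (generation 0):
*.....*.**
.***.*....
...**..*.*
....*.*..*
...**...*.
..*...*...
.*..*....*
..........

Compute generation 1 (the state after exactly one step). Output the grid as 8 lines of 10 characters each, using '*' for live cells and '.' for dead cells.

Answer: .**.......
.***.***.*
......*.*.
.......*.*
...**..*..
..*.**....
..........
..........

Derivation:
Simulating step by step:
Generation 0 (given above): 23 live cells
Generation 1: 19 live cells
(generation 1 grid is the final answer)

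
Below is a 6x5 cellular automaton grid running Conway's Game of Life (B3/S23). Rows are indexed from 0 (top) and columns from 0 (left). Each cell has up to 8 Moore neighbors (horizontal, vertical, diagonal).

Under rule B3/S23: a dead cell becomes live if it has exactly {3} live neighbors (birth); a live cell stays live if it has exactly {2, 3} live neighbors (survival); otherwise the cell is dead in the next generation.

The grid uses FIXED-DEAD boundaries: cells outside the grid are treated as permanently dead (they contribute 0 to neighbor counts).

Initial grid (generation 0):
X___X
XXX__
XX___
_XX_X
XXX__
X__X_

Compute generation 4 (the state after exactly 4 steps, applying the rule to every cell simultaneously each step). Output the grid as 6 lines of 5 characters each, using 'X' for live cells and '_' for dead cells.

Simulating step by step:
Generation 0 (given above): 15 live cells
Generation 1: 7 live cells
X____
__X__
___X_
___X_
X____
X_X__
Generation 2: 4 live cells
_____
_____
__XX_
_____
_X___
_X___
Generation 3: 1 live cells
_____
_____
_____
__X__
_____
_____
Generation 4: 0 live cells
(generation 4 grid is the final answer)

Answer: _____
_____
_____
_____
_____
_____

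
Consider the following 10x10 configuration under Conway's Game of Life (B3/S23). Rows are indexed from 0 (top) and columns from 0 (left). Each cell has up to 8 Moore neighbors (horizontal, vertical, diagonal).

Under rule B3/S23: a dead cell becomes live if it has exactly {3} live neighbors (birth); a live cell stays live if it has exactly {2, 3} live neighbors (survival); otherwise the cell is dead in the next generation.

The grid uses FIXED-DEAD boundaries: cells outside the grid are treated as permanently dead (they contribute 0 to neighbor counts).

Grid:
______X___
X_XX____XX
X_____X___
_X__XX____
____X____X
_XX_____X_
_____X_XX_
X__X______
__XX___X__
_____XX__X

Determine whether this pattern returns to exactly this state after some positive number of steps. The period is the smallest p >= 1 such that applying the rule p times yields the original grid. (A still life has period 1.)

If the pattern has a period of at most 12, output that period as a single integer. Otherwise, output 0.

Answer: 0

Derivation:
Simulating and comparing each generation to the original:
Gen 0 (original, given above): 27 live cells
Gen 1: 32 live cells, differs from original
Gen 2: 29 live cells, differs from original
Gen 3: 29 live cells, differs from original
Gen 4: 44 live cells, differs from original
Gen 5: 25 live cells, differs from original
Gen 6: 27 live cells, differs from original
Gen 7: 23 live cells, differs from original
Gen 8: 19 live cells, differs from original
Gen 9: 24 live cells, differs from original
Gen 10: 20 live cells, differs from original
Gen 11: 18 live cells, differs from original
Gen 12: 16 live cells, differs from original
No period found within 12 steps.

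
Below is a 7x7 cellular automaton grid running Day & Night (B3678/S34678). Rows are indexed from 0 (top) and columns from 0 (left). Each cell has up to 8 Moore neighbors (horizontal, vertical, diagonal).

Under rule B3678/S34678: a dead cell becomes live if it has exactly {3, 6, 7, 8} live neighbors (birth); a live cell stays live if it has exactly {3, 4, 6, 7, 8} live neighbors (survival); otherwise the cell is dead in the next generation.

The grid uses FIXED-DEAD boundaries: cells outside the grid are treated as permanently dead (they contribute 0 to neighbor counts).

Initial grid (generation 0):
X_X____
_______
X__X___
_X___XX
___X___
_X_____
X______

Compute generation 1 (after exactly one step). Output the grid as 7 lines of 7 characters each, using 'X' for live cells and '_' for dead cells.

Simulating step by step:
Generation 0 (given above): 10 live cells
Generation 1: 4 live cells
(generation 1 grid is the final answer)

Answer: _______
_X_____
_______
__X_X__
__X____
_______
_______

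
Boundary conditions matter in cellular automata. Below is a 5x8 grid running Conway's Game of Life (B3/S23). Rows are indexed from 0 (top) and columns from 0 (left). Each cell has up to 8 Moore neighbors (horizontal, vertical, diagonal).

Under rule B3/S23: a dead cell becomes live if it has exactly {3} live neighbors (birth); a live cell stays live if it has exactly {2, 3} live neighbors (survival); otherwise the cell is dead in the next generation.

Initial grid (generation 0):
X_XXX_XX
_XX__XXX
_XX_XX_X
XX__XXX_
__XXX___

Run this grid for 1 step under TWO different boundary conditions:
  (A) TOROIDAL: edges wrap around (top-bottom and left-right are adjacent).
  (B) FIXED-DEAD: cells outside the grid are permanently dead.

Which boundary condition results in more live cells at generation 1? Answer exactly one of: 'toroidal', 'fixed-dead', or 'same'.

Answer: fixed-dead

Derivation:
Under TOROIDAL boundary, generation 1:
X_______
________
________
X_____XX
________
Population = 4

Under FIXED-DEAD boundary, generation 1:
__XXX__X
X_______
_______X
X_____X_
_XXXX___
Population = 12

Comparison: toroidal=4, fixed-dead=12 -> fixed-dead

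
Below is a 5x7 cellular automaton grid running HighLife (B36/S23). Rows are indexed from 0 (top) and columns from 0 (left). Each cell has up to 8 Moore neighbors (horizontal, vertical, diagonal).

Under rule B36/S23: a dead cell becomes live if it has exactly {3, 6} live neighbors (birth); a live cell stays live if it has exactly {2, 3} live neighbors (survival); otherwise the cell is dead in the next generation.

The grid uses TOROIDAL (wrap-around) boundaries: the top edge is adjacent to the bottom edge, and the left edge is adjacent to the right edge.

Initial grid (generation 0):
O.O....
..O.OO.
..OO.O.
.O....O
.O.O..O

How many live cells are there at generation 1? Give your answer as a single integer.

Answer: 21

Derivation:
Simulating step by step:
Generation 0 (given above): 13 live cells
Generation 1: 21 live cells
O.O.OOO
..O.OOO
.OOO.OO
.O.OOOO
.O....O
Population at generation 1: 21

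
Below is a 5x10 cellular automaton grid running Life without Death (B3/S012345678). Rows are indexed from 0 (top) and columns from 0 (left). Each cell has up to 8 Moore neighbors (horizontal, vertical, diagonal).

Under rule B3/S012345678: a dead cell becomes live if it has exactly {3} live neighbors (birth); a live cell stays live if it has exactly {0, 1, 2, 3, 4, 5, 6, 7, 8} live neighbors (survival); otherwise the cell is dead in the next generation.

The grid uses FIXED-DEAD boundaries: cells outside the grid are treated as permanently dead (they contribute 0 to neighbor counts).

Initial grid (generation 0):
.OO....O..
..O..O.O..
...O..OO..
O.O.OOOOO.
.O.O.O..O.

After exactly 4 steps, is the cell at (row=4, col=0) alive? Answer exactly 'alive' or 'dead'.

Simulating step by step:
Generation 0 (given above): 20 live cells
Generation 1: 28 live cells
.OO...OO..
.OOO.O.OO.
.OOO..OO..
OOO.OOOOO.
.OOO.O..O.
Generation 2: 33 live cells
.OOO..OOO.
OOOOOO.OO.
.OOO..OO..
OOO.OOOOO.
OOOO.O..O.
Generation 3: 35 live cells
OOOO.OOOO.
OOOOOO.OO.
.OOO..OO..
OOO.OOOOO.
OOOO.O..O.
Generation 4: 35 live cells
OOOO.OOOO.
OOOOOO.OO.
.OOO..OO..
OOO.OOOOO.
OOOO.O..O.

Cell (4,0) at generation 4: 1 -> alive

Answer: alive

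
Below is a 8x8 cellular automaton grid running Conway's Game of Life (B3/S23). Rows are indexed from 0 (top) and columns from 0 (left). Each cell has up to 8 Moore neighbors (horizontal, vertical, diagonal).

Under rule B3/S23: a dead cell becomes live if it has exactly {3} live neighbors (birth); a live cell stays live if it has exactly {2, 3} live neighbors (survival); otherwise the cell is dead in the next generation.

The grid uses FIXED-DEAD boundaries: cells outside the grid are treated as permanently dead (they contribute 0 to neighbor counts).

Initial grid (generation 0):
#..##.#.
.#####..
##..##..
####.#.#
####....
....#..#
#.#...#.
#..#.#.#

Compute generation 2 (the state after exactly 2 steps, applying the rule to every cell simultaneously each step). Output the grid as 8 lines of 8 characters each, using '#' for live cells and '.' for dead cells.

Simulating step by step:
Generation 0 (given above): 32 live cells
Generation 1: 15 live cells
.#......
......#.
........
.....##.
#.....#.
#.......
.#.#####
.#....#.
Generation 2: 21 live cells
(generation 2 grid is the final answer)

Answer: ........
........
.....##.
.....##.
.....##.
##..#..#
###.####
..#.#.##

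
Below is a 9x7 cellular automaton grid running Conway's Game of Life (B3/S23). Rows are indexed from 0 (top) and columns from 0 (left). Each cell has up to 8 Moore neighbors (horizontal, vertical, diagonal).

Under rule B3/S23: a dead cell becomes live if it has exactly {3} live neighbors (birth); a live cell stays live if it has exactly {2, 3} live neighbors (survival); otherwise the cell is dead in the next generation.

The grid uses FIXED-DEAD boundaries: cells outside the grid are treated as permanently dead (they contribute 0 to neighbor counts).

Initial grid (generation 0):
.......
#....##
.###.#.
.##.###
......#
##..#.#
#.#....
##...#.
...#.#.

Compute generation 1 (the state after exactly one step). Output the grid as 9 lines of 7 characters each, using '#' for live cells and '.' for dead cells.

Answer: .......
.##.###
#..#...
.#..#.#
#.###.#
##...#.
..#..#.
###.#..
....#..

Derivation:
Simulating step by step:
Generation 0 (given above): 24 live cells
Generation 1: 25 live cells
(generation 1 grid is the final answer)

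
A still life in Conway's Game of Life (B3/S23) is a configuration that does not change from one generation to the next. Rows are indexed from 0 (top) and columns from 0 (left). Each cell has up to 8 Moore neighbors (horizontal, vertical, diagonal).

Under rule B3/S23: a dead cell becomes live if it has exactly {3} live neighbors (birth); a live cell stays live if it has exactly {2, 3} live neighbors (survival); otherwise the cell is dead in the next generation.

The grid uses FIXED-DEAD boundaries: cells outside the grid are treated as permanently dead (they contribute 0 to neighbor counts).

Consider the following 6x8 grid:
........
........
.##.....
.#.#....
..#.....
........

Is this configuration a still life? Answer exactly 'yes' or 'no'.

Answer: yes

Derivation:
Compute generation 1 and compare to generation 0 (given above):
Generation 1:
........
........
.##.....
.#.#....
..#.....
........
The grids are IDENTICAL -> still life.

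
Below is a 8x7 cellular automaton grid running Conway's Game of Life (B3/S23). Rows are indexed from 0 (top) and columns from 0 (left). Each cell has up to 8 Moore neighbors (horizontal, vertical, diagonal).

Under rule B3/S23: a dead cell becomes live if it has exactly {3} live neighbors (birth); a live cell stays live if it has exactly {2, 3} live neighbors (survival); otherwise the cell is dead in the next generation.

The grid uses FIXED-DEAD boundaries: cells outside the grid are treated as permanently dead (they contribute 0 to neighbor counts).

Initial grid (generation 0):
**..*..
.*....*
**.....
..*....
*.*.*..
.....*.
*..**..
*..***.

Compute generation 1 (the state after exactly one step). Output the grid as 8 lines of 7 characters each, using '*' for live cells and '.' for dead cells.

Simulating step by step:
Generation 0 (given above): 19 live cells
Generation 1: 16 live cells
(generation 1 grid is the final answer)

Answer: **.....
..*....
***....
*.**...
.*.*...
.*...*.
...*...
...*.*.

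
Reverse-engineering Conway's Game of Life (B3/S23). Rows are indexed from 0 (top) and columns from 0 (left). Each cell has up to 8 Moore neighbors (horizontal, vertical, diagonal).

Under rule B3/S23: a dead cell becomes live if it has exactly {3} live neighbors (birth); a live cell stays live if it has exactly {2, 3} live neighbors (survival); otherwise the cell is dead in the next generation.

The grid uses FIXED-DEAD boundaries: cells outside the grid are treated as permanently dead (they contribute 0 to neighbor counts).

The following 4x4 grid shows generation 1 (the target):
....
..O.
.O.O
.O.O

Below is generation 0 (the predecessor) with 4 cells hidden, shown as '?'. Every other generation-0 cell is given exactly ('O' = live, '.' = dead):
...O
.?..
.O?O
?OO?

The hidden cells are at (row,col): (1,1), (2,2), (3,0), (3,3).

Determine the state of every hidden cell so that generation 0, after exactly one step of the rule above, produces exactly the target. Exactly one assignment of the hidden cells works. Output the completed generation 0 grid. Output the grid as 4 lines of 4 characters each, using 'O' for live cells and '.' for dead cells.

Hidden generation-0 cells (in order): (1,1), (2,2), (3,0), (3,3).
A hidden cell only influences target cells in its own 3x3 neighborhood. Try each of the 2^4 = 16 assignments, step the completed generation 0 forward once under B3/S23, and compare with the target:
  (1,1)=. (2,2)=. (3,0)=. (3,3)=. -> step gives (2,3)='.' but target has 'O' -> reject
  (1,1)=. (2,2)=. (3,0)=. (3,3)=O -> step reproduces the target at every cell -> ACCEPT
  (1,1)=. (2,2)=. (3,0)=O (3,3)=. -> step gives (2,0)='O' but target has '.' -> reject
  (1,1)=. (2,2)=. (3,0)=O (3,3)=O -> step gives (2,0)='O' but target has '.' -> reject
  (1,1)=. (2,2)=O (3,0)=. (3,3)=. -> step gives (1,2)='.' but target has 'O' -> reject
  (1,1)=. (2,2)=O (3,0)=. (3,3)=O -> step gives (1,2)='.' but target has 'O' -> reject
  (1,1)=. (2,2)=O (3,0)=O (3,3)=. -> step gives (1,2)='.' but target has 'O' -> reject
  (1,1)=. (2,2)=O (3,0)=O (3,3)=O -> step gives (1,2)='.' but target has 'O' -> reject
  (1,1)=O (2,2)=. (3,0)=. (3,3)=. -> step gives (1,2)='.' but target has 'O' -> reject
  (1,1)=O (2,2)=. (3,0)=. (3,3)=O -> step gives (1,2)='.' but target has 'O' -> reject
  (1,1)=O (2,2)=. (3,0)=O (3,3)=. -> step gives (1,2)='.' but target has 'O' -> reject
  (1,1)=O (2,2)=. (3,0)=O (3,3)=O -> step gives (1,2)='.' but target has 'O' -> reject
  (1,1)=O (2,2)=O (3,0)=. (3,3)=. -> step gives (1,1)='O' but target has '.' -> reject
  (1,1)=O (2,2)=O (3,0)=. (3,3)=O -> step gives (1,1)='O' but target has '.' -> reject
  (1,1)=O (2,2)=O (3,0)=O (3,3)=. -> step gives (1,1)='O' but target has '.' -> reject
  (1,1)=O (2,2)=O (3,0)=O (3,3)=O -> step gives (1,1)='O' but target has '.' -> reject
Unique solution: (1,1)=dead, (2,2)=dead, (3,0)=dead, (3,3)=live.
Check: live-neighbor counts of every cell in the completed generation 0:
0010
1132
2252
2242
Applying B3/S23 to generation 0 with these counts gives:
....
..O.
.O.O
.O.O
which matches the target exactly.

Answer: ...O
....
.O.O
.OOO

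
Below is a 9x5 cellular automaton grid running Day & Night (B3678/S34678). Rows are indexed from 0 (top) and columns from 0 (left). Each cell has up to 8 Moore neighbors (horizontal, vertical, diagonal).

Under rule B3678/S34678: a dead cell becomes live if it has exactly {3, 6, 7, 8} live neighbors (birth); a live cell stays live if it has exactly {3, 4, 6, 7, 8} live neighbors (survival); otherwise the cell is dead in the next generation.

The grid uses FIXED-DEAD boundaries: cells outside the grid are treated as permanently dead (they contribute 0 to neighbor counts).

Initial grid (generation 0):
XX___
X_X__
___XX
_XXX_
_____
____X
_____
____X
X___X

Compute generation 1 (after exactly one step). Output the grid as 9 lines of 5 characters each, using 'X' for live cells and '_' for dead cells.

Simulating step by step:
Generation 0 (given above): 13 live cells
Generation 1: 8 live cells
(generation 1 grid is the final answer)

Answer: _X___
___X_
___X_
__XXX
__XX_
_____
_____
_____
_____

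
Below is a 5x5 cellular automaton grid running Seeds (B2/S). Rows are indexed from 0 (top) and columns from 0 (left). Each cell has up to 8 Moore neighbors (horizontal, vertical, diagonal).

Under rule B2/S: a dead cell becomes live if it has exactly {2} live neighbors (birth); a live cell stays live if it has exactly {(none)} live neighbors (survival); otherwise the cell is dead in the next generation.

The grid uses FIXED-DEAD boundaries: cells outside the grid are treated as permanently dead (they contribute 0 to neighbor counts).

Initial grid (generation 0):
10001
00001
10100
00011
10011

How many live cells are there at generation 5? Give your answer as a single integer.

Simulating step by step:
Generation 0 (given above): 10 live cells
Generation 1: 5 live cells
00010
10000
01000
10000
00100
Generation 2: 4 live cells
00000
01100
00000
00100
01000
Generation 3: 5 live cells
01100
00000
00010
01000
00100
Generation 4: 5 live cells
00000
01010
00100
00010
01000
Generation 5: 5 live cells
00100
00000
01001
01000
00100
Population at generation 5: 5

Answer: 5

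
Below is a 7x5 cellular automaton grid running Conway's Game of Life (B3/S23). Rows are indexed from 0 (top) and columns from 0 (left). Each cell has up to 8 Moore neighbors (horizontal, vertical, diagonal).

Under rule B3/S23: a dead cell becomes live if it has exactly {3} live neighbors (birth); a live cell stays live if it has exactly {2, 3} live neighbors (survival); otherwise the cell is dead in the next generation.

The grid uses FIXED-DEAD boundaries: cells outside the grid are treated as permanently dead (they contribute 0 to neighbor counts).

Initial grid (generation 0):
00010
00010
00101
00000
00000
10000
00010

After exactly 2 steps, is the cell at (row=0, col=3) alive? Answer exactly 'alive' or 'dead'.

Answer: alive

Derivation:
Simulating step by step:
Generation 0 (given above): 6 live cells
Generation 1: 4 live cells
00000
00111
00010
00000
00000
00000
00000
Generation 2: 7 live cells
00010
00111
00111
00000
00000
00000
00000

Cell (0,3) at generation 2: 1 -> alive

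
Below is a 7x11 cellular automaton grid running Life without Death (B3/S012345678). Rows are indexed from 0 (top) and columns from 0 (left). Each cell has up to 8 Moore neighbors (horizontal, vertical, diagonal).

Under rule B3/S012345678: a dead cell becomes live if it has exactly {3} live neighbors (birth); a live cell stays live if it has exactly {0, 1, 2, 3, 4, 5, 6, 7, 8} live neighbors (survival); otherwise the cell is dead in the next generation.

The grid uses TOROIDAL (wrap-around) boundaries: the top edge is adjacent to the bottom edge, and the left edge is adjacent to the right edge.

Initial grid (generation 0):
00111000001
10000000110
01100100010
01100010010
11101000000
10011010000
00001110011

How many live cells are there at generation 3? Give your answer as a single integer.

Simulating step by step:
Generation 0 (given above): 28 live cells
Generation 1: 38 live cells
10111000101
10001000110
11100100010
01100110011
11101000001
10111010000
10101110011
Generation 2: 48 live cells
10111001101
10001100110
11111110010
01101110011
11101010011
10111010010
10101111011
Generation 3: 53 live cells
10111001101
10001100110
11111111010
01101111111
11101011111
10111010010
10101111011
Population at generation 3: 53

Answer: 53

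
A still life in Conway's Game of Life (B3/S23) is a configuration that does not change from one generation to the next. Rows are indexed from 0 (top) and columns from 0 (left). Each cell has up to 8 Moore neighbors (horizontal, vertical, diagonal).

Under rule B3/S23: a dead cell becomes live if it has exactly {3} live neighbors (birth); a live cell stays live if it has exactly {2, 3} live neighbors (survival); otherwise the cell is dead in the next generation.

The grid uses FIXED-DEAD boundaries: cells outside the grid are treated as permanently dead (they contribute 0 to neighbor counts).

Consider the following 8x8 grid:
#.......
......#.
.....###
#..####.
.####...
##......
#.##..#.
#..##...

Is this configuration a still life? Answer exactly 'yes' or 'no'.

Compute generation 1 and compare to generation 0 (given above):
Generation 1:
........
.....###
.......#
.#.....#
........
#...#...
#.###...
.####...
Cell (0,0) differs: gen0=1 vs gen1=0 -> NOT a still life.

Answer: no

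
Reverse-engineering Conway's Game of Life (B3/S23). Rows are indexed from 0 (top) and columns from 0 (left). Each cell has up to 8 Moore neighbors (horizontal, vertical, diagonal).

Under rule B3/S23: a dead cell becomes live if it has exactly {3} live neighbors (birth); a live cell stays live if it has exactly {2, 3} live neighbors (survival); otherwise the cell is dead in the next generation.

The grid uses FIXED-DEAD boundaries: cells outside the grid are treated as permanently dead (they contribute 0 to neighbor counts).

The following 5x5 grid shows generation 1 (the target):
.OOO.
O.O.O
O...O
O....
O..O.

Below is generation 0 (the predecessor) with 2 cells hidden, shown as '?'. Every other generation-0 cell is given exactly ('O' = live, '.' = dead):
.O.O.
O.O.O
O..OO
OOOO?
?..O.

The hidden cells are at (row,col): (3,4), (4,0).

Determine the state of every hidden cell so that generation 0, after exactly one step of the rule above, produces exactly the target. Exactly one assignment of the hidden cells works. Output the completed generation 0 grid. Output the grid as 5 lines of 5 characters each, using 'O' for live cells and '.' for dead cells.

Answer: .O.O.
O.O.O
O..OO
OOOO.
O..O.

Derivation:
Hidden generation-0 cells (in order): (3,4), (4,0).
A hidden cell only influences target cells in its own 3x3 neighborhood. Try each of the 2^2 = 4 assignments, step the completed generation 0 forward once under B3/S23, and compare with the target:
  (3,4)=. (4,0)=. -> step gives (3,1)='O' but target has '.' -> reject
  (3,4)=. (4,0)=O -> step reproduces the target at every cell -> ACCEPT
  (3,4)=O (4,0)=. -> step gives (2,4)='.' but target has 'O' -> reject
  (3,4)=O (4,0)=O -> step gives (2,4)='.' but target has 'O' -> reject
Unique solution: (3,4)=dead, (4,0)=live.
Check: live-neighbor counts of every cell in the completed generation 0:
22322
24353
36553
34444
24422
Applying B3/S23 to generation 0 with these counts gives:
.OOO.
O.O.O
O...O
O....
O..O.
which matches the target exactly.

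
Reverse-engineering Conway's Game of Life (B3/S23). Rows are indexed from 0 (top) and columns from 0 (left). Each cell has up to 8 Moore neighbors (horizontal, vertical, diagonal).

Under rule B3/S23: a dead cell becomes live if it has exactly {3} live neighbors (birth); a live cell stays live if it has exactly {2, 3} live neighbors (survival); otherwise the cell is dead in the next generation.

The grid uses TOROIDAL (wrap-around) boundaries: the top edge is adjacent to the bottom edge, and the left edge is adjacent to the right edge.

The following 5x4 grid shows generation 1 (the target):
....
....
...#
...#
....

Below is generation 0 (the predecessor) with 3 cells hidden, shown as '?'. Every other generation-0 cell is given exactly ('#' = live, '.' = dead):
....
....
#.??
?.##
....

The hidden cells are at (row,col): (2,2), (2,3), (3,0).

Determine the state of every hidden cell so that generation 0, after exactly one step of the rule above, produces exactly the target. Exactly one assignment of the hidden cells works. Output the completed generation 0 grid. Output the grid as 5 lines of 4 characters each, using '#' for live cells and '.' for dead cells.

Hidden generation-0 cells (in order): (2,2), (2,3), (3,0).
A hidden cell only influences target cells in its own 3x3 neighborhood. Try each of the 2^3 = 8 assignments, step the completed generation 0 forward once under B3/S23, and compare with the target:
  (2,2)=. (2,3)=. (3,0)=. -> step reproduces the target at every cell -> ACCEPT
  (2,2)=. (2,3)=. (3,0)=# -> step gives (2,0)='#' but target has '.' -> reject
  (2,2)=. (2,3)=# (3,0)=. -> step gives (2,0)='#' but target has '.' -> reject
  (2,2)=. (2,3)=# (3,0)=# -> step gives (2,0)='#' but target has '.' -> reject
  (2,2)=# (2,3)=. (3,0)=. -> step gives (2,1)='#' but target has '.' -> reject
  (2,2)=# (2,3)=. (3,0)=# -> step gives (2,0)='#' but target has '.' -> reject
  (2,2)=# (2,3)=# (3,0)=. -> step gives (1,3)='#' but target has '.' -> reject
  (2,2)=# (2,3)=# (3,0)=# -> step gives (1,3)='#' but target has '.' -> reject
Unique solution: (2,2)=dead, (2,3)=dead, (3,0)=dead.
Check: live-neighbor counts of every cell in the completed generation 0:
0000
1101
1223
2212
1122
Applying B3/S23 to generation 0 with these counts gives:
....
....
...#
...#
....
which matches the target exactly.

Answer: ....
....
#...
..##
....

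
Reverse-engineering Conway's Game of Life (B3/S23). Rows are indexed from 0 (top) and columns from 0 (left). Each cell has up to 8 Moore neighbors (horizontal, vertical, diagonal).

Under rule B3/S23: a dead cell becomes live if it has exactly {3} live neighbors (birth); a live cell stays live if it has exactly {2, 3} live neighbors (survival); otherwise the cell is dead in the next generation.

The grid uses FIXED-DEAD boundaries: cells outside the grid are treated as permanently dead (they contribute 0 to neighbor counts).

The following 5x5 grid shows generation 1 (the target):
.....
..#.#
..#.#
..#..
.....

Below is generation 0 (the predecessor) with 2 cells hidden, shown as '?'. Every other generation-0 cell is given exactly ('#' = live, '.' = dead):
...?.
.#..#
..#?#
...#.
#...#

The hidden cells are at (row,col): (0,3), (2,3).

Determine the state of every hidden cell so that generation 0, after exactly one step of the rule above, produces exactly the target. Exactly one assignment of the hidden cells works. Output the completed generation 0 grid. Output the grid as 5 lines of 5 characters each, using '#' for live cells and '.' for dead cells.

Hidden generation-0 cells (in order): (0,3), (2,3).
A hidden cell only influences target cells in its own 3x3 neighborhood. Try each of the 2^2 = 4 assignments, step the completed generation 0 forward once under B3/S23, and compare with the target:
  (0,3)=. (2,3)=. -> step gives (1,2)='.' but target has '#' -> reject
  (0,3)=. (2,3)=# -> step reproduces the target at every cell -> ACCEPT
  (0,3)=# (2,3)=. -> step gives (3,2)='.' but target has '#' -> reject
  (0,3)=# (2,3)=# -> step gives (1,2)='.' but target has '#' -> reject
Unique solution: (0,3)=dead, (2,3)=live.
Check: live-neighbor counts of every cell in the completed generation 0:
11111
11342
12343
12344
01121
Applying B3/S23 to generation 0 with these counts gives:
.....
..#.#
..#.#
..#..
.....
which matches the target exactly.

Answer: .....
.#..#
..###
...#.
#...#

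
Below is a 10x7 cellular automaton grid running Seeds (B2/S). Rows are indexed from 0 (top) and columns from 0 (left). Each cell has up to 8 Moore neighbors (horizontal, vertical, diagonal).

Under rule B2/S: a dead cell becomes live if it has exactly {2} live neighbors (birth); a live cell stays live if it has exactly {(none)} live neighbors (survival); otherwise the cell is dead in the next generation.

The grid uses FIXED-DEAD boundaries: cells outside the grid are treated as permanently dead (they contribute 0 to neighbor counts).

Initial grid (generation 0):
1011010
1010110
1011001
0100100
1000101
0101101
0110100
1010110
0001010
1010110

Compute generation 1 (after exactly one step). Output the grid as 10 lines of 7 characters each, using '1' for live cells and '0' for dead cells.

Simulating step by step:
Generation 0 (given above): 34 live cells
Generation 1: 7 live cells
(generation 1 grid is the final answer)

Answer: 0000001
0000000
0000000
0000001
0000000
0000000
0000001
0000001
1000000
0100001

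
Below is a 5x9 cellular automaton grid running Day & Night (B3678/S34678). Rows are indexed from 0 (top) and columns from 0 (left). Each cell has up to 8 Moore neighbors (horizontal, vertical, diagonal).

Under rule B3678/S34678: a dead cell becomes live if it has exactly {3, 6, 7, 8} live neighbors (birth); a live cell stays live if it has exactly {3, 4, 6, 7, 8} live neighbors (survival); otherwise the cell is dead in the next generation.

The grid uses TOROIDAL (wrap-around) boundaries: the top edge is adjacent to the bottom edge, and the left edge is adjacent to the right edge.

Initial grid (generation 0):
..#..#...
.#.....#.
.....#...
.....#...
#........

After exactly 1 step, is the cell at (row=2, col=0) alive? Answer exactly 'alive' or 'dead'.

Answer: dead

Derivation:
Simulating step by step:
Generation 0 (given above): 7 live cells
Generation 1: 3 live cells
.#.......
......#..
......#..
.........
.........

Cell (2,0) at generation 1: 0 -> dead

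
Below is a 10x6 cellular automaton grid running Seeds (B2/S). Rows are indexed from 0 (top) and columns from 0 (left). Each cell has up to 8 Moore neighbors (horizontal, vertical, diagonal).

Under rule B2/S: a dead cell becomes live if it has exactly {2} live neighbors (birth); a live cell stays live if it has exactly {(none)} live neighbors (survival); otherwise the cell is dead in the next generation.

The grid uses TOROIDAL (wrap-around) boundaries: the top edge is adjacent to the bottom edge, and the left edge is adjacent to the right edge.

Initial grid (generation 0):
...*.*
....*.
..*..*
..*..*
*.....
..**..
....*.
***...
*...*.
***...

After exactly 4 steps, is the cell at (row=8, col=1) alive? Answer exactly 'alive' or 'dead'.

Simulating step by step:
Generation 0 (given above): 19 live cells
Generation 1: 14 live cells
......
*.*...
**....
...**.
....**
.*..**
*....*
....*.
......
......
Generation 2: 10 live cells
.*....
.....*
....*.
.**...
..*...
...*..
.*.*..
*.....
......
......
Generation 3: 14 live cells
*.....
*...*.
****.*
......
......
.*..*.
*...*.
.**...
......
......
Generation 4: 11 live cells
.*....
......
......
...***
......
*..*..
......
*..*.*
.**...
......

Cell (8,1) at generation 4: 1 -> alive

Answer: alive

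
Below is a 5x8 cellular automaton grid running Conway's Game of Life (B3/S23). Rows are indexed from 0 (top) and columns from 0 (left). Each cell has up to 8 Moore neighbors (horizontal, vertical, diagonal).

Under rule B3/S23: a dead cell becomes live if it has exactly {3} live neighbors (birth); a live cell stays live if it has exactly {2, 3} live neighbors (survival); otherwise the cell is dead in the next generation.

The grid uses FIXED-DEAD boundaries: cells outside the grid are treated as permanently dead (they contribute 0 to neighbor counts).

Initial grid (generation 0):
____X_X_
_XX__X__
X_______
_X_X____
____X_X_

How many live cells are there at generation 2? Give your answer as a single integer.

Simulating step by step:
Generation 0 (given above): 10 live cells
Generation 1: 4 live cells
_____X__
_X___X__
X_______
________
________
Generation 2: 0 live cells
________
________
________
________
________
Population at generation 2: 0

Answer: 0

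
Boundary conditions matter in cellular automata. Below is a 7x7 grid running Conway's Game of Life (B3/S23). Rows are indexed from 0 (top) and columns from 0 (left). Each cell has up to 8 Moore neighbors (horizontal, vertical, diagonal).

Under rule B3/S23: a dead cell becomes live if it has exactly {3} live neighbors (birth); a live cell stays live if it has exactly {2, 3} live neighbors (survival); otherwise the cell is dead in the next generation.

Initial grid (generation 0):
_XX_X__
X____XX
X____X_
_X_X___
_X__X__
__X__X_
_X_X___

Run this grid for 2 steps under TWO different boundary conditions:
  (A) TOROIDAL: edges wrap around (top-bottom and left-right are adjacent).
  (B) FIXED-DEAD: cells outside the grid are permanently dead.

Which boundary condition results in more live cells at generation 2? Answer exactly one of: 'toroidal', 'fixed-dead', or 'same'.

Under TOROIDAL boundary, generation 2:
_X____X
_______
__X____
______X
_____X_
XX___X_
_______
Population = 8

Under FIXED-DEAD boundary, generation 2:
____XXX
X______
__X___X
_______
_____X_
_X__X__
_XX____
Population = 11

Comparison: toroidal=8, fixed-dead=11 -> fixed-dead

Answer: fixed-dead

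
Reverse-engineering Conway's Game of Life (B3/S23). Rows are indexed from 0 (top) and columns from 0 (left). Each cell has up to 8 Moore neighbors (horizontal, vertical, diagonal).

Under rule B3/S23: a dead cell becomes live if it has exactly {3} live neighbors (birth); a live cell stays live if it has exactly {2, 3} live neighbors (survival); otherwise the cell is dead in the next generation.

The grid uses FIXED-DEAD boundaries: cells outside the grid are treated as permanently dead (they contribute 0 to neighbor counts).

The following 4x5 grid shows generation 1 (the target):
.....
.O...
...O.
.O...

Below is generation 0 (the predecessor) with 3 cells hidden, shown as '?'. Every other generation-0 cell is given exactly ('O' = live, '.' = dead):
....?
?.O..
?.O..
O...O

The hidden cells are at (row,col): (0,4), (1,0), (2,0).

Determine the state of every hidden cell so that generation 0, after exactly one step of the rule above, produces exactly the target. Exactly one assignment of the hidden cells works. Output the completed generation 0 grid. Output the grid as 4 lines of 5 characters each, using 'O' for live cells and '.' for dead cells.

Answer: .....
..O..
O.O..
O...O

Derivation:
Hidden generation-0 cells (in order): (0,4), (1,0), (2,0).
A hidden cell only influences target cells in its own 3x3 neighborhood. Try each of the 2^3 = 8 assignments, step the completed generation 0 forward once under B3/S23, and compare with the target:
  (0,4)=. (1,0)=. (2,0)=. -> step gives (1,1)='.' but target has 'O' -> reject
  (0,4)=. (1,0)=. (2,0)=O -> step reproduces the target at every cell -> ACCEPT
  (0,4)=. (1,0)=O (2,0)=. -> step gives (3,1)='.' but target has 'O' -> reject
  (0,4)=. (1,0)=O (2,0)=O -> step gives (1,1)='.' but target has 'O' -> reject
  (0,4)=O (1,0)=. (2,0)=. -> step gives (1,1)='.' but target has 'O' -> reject
  (0,4)=O (1,0)=. (2,0)=O -> step gives (1,3)='O' but target has '.' -> reject
  (0,4)=O (1,0)=O (2,0)=. -> step gives (1,3)='O' but target has '.' -> reject
  (0,4)=O (1,0)=O (2,0)=O -> step gives (1,1)='.' but target has 'O' -> reject
Unique solution: (0,4)=dead, (1,0)=dead, (2,0)=live.
Check: live-neighbor counts of every cell in the completed generation 0:
01110
13120
14131
13120
Applying B3/S23 to generation 0 with these counts gives:
.....
.O...
...O.
.O...
which matches the target exactly.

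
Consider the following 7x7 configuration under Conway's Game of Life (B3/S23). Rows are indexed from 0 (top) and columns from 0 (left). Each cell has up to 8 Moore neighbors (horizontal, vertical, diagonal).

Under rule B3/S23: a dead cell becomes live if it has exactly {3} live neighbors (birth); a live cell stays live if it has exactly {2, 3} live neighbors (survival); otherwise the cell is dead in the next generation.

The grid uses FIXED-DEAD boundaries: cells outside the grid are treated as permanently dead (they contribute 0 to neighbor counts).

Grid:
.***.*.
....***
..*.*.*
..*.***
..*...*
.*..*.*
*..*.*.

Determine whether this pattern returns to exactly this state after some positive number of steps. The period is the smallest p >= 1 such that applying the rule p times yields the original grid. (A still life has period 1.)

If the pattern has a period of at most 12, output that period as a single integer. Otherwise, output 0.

Answer: 0

Derivation:
Simulating and comparing each generation to the original:
Gen 0 (original, given above): 22 live cells
Gen 1: 21 live cells, differs from original
Gen 2: 19 live cells, differs from original
Gen 3: 20 live cells, differs from original
Gen 4: 21 live cells, differs from original
Gen 5: 19 live cells, differs from original
Gen 6: 22 live cells, differs from original
Gen 7: 16 live cells, differs from original
Gen 8: 19 live cells, differs from original
Gen 9: 18 live cells, differs from original
Gen 10: 9 live cells, differs from original
Gen 11: 6 live cells, differs from original
Gen 12: 6 live cells, differs from original
No period found within 12 steps.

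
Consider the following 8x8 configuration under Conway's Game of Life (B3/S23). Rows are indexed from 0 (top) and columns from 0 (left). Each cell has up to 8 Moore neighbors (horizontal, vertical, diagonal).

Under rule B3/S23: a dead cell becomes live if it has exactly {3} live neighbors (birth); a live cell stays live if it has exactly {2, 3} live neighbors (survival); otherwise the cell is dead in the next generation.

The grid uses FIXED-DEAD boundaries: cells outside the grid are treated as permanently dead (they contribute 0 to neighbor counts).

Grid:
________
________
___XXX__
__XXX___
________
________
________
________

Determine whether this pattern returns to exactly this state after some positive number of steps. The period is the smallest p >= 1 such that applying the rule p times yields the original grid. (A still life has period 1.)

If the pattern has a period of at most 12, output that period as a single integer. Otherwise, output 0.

Simulating and comparing each generation to the original:
Gen 0 (original, given above): 6 live cells
Gen 1: 6 live cells, differs from original
Gen 2: 6 live cells, MATCHES original -> period = 2

Answer: 2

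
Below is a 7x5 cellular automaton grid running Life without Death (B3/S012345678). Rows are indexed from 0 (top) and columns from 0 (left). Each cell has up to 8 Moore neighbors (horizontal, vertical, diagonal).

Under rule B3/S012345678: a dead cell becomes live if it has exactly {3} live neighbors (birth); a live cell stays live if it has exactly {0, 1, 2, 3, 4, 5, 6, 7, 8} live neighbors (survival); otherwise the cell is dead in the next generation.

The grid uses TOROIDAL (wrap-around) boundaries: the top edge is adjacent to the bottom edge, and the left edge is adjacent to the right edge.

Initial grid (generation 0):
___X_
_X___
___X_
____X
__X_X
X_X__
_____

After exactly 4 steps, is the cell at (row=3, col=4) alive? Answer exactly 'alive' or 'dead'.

Answer: alive

Derivation:
Simulating step by step:
Generation 0 (given above): 8 live cells
Generation 1: 13 live cells
___X_
_XX__
___X_
____X
XXX_X
XXXX_
_____
Generation 2: 21 live cells
__XX_
_XXX_
__XX_
_XX_X
XXX_X
XXXX_
_X_XX
Generation 3: 25 live cells
X_XX_
_XXXX
X_XXX
_XX_X
XXX_X
XXXX_
_X_XX
Generation 4: 25 live cells
X_XX_
_XXXX
X_XXX
_XX_X
XXX_X
XXXX_
_X_XX

Cell (3,4) at generation 4: 1 -> alive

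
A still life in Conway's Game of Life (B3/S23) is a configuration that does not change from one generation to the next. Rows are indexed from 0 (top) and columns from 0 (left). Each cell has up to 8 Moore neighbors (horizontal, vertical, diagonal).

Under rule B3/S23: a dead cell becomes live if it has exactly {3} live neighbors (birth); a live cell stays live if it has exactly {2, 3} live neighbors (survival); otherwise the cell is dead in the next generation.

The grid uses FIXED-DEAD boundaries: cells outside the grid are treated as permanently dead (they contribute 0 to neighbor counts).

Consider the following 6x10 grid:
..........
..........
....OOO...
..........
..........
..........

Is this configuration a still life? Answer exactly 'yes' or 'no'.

Compute generation 1 and compare to generation 0 (given above):
Generation 1:
..........
.....O....
.....O....
.....O....
..........
..........
Cell (1,5) differs: gen0=0 vs gen1=1 -> NOT a still life.

Answer: no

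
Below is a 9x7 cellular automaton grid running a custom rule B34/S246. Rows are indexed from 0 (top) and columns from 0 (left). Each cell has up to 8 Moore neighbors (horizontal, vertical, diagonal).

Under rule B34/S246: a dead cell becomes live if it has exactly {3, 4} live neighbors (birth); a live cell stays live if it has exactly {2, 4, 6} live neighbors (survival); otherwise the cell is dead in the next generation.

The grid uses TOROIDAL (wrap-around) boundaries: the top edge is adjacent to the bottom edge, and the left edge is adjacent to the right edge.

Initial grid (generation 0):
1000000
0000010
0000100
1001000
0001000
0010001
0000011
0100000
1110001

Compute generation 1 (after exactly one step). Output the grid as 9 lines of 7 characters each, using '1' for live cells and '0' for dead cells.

Simulating step by step:
Generation 0 (given above): 15 live cells
Generation 1: 19 live cells
(generation 1 grid is the final answer)

Answer: 0100001
0000000
0000100
0001100
0011000
0000011
1000011
0010011
1110001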